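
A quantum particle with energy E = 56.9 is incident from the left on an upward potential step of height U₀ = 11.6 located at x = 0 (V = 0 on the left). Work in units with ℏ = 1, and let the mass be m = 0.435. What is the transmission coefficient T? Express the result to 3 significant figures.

T = 0.997

The wavenumbers are k₁ = √(2mE)/ℏ = 7.036 on the left and k₂ = √(2m(E − U₀))/ℏ = 6.278 on the right.
Matching ψ and ψ′ at x = 0 gives r = (k₁ − k₂)/(k₁ + k₂), so R = r² = 0.003242 and T = 1 − R = 0.9968.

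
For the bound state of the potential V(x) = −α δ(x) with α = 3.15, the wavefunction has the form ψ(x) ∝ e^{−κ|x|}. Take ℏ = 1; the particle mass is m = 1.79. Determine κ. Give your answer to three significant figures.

κ = 5.64

Integrating the TISE across x = 0 gives the cusp condition ψ'(0⁺) − ψ'(0⁻) = −(2mα/ℏ²)ψ(0).
With ψ ∝ e^{−κ|x|} this yields −2κ = −2mα/ℏ², so κ = mα/ℏ² = 5.639.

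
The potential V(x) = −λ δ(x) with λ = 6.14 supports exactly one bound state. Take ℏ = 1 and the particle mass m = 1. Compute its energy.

E = -18.8

The bound state is ψ(x) = √κ e^{−κ|x|}. The derivative jump ψ'(0⁺) − ψ'(0⁻) = −(2mλ/ℏ²)ψ(0) fixes κ = mλ/ℏ² = 6.140.
Then E = −ℏ²κ²/(2m) = −mλ²/(2ℏ²) = -18.85.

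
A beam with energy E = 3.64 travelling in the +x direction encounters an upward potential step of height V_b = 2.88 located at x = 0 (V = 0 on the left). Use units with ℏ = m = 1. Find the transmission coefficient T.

T = 0.861

On each side the TISE gives plane waves with k = √(2m(E − V))/ℏ: k₁ = √(2·1·3.64) = 2.698, k₂ = √(2·1·0.76) = 1.233.
Continuity of ψ and ψ′ at the step yields the reflection amplitude r = (k₁ − k₂)/(k₁ + k₂) = 0.3727; thus R = |r|² = 0.1389, T = 0.8611.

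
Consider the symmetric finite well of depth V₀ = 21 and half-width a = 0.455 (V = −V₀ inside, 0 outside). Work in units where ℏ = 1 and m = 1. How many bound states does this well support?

N = 2

The dimensionless depth is z₀ = a√(2mV₀)/ℏ = 0.455 × √(42.00) = 2.949.
The even/odd transcendental equations gain one root per π/2 in z₀, giving N = 1 + ⌊2z₀/π⌋ = 1 + ⌊1.877⌋ = 2.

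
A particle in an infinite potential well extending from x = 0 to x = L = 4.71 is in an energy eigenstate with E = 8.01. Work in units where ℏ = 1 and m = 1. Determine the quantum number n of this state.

For an infinite well E_n = n²π²ℏ²/(2mL²), so n = (L/πℏ)√(2mE).
n = (4.71/π) × √(2 × 1 × 8.01) = 6.001 → n = 6.

n = 6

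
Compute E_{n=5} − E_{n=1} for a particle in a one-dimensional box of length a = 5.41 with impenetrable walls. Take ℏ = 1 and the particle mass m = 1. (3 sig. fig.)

ΔE = 4.05

E_n = n²π²ℏ²/(2ma²), so ΔE = (5² − 1²) π²ℏ²/(2ma²).
ΔE = 24 × π² / (2 × 1 × 5.41²) = 4.047.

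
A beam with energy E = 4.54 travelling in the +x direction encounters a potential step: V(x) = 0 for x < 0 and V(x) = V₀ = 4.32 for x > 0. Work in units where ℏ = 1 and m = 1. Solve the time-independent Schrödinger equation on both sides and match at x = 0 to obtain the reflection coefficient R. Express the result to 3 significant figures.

The wavenumbers are k₁ = √(2mE)/ℏ = 3.013 on the left and k₂ = √(2m(E − V₀))/ℏ = 0.6633 on the right.
Matching ψ and ψ′ at x = 0 gives r = (k₁ − k₂)/(k₁ + k₂), so R = r² = 0.4085 and T = 1 − R = 0.5915.

R = 0.409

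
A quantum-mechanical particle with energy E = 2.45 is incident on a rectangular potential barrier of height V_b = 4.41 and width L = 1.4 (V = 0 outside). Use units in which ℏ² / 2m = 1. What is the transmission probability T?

E < V_b: inside the barrier ψ ∝ e^{±κx} with κ = √(2m(V_b − E))/ℏ = 1.400.
κL = 1.960, sinh(κL) = 3.479.
The exact tunnelling result is T⁻¹ = 1 + V_b² sinh²(κL) / [4E(V_b − E)] = 13.26, so T = 0.0754.

T = 0.0754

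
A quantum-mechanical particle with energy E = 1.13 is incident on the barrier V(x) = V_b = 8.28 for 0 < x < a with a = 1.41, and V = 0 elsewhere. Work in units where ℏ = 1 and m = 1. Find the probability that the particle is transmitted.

Since E < V_b the interior solution is evanescent with decay constant κ = √(2m(V_b − E))/ℏ = 3.782.
κa = 5.332, sinh(κa) = 103.4.
The exact tunnelling result is T⁻¹ = 1 + V_b² sinh²(κa) / [4E(V_b − E)] = 22690, so T = 0.0000441.

T = 0.0000441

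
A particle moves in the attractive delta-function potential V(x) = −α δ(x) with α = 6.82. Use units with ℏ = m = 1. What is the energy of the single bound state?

E = -23.3

The bound state is ψ(x) = √κ e^{−κ|x|}. The derivative jump ψ'(0⁺) − ψ'(0⁻) = −(2mα/ℏ²)ψ(0) fixes κ = mα/ℏ² = 6.820.
Then E = −ℏ²κ²/(2m) = −mα²/(2ℏ²) = -23.26.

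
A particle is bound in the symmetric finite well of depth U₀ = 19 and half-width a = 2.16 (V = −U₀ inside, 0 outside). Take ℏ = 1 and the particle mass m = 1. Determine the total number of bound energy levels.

N = 9

The dimensionless depth is z₀ = a√(2mU₀)/ℏ = 2.16 × √(38.00) = 13.32.
A new bound state (alternating even/odd) appears each time z₀ passes a multiple of π/2, so N = ⌊2z₀/π⌋ + 1 = ⌊8.477⌋ + 1 = 9.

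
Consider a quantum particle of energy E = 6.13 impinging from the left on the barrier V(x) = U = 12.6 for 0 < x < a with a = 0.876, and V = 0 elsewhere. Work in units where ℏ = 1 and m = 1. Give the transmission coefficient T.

T = 0.00730

Since E < U the interior solution is evanescent with decay constant κ = √(2m(U − E))/ℏ = 3.597.
κa = 3.151, sinh(κa) = 11.66.
The exact tunnelling result is T⁻¹ = 1 + U² sinh²(κa) / [4E(U − E)] = 137.1, so T = 0.00730.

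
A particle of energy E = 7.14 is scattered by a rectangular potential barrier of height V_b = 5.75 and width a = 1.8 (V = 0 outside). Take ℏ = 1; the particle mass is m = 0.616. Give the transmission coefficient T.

T = 0.706

E > V_b: inside the barrier k₂ = √(2m(E − V_b))/ℏ = 1.309, k₂a = 2.356.
Matching at both interfaces gives T⁻¹ = 1 + V_b² sin²(k₂a) / [4E(E − V_b)] = 1.417, hence T = 0.706.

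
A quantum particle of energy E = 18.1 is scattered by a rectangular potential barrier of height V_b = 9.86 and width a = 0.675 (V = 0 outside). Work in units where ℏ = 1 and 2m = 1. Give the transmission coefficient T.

T = 0.876

E > V_b: inside the barrier k₂ = √(2m(E − V_b))/ℏ = 2.871, k₂a = 1.938.
Matching at both interfaces gives T⁻¹ = 1 + V_b² sin²(k₂a) / [4E(E − V_b)] = 1.142, hence T = 0.876.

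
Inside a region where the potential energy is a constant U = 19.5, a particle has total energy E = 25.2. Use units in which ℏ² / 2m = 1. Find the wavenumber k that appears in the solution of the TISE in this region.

With E > U the solution is oscillatory, ψ ∝ e^{±ikx} with k = √(2m(E − U))/ℏ.
k = √(2 × 0.5 × 5.7) = 2.387.

k = 2.39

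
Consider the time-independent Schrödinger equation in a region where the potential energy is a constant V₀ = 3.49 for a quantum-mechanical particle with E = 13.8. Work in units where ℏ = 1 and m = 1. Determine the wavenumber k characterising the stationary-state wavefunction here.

k = 4.54

With E > V₀ the solution is oscillatory, ψ ∝ e^{±ikx} with k = √(2m(E − V₀))/ℏ.
k = √(2 × 1 × 10.31) = 4.541.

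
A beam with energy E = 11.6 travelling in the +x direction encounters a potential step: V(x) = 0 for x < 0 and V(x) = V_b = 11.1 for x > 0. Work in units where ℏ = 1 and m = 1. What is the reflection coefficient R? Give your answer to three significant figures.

The wavenumbers are k₁ = √(2mE)/ℏ = 4.817 on the left and k₂ = √(2m(E − V_b))/ℏ = 1.000 on the right.
Matching ψ and ψ′ at x = 0 gives r = (k₁ − k₂)/(k₁ + k₂), so R = r² = 0.4305 and T = 1 − R = 0.5695.

R = 0.431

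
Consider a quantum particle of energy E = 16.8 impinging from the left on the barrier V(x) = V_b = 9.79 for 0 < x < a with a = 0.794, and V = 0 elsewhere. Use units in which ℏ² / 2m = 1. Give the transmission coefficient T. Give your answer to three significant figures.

T = 0.869

Above the barrier the interior wavenumber is k₂ = √(2m(E − V_b))/ℏ = 2.648, giving phase k₂a = 2.102.
T = [1 + V_b² sin²(k₂a) / (4E(E − V_b))]⁻¹ = 1/1.151 = 0.869.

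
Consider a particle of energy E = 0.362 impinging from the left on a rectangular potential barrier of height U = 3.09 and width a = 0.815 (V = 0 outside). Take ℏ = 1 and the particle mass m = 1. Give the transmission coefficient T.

T = 0.0370

E < U: inside the barrier ψ ∝ e^{±κx} with κ = √(2m(U − E))/ℏ = 2.336.
κa = 1.904, sinh(κa) = 3.281.
Matching ψ, ψ′ at both faces gives T = [1 + U² sinh²(κa) / (4E(U − E))]⁻¹ = 1/27.02 = 0.0370.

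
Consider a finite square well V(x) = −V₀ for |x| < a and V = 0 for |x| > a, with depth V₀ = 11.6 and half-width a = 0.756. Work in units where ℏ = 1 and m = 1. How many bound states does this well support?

N = 3

The dimensionless depth is z₀ = a√(2mV₀)/ℏ = 0.756 × √(23.20) = 3.641.
The even/odd transcendental equations gain one root per π/2 in z₀, giving N = 1 + ⌊2z₀/π⌋ = 1 + ⌊2.318⌋ = 3.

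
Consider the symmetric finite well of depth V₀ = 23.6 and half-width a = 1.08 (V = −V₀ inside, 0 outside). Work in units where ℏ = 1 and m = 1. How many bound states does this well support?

The dimensionless depth is z₀ = a√(2mV₀)/ℏ = 1.08 × √(47.20) = 7.420.
A new bound state (alternating even/odd) appears each time z₀ passes a multiple of π/2, so N = ⌊2z₀/π⌋ + 1 = ⌊4.724⌋ + 1 = 5.

N = 5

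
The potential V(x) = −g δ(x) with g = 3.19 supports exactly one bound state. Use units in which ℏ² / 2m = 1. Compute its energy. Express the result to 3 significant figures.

The bound state is ψ(x) = √κ e^{−κ|x|}. The derivative jump ψ'(0⁺) − ψ'(0⁻) = −(2mg/ℏ²)ψ(0) fixes κ = mg/ℏ² = 1.595.
Then E = −ℏ²κ²/(2m) = −mg²/(2ℏ²) = -2.544.

E = -2.54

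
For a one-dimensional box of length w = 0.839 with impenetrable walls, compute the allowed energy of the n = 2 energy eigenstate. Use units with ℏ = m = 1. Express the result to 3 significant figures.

The infinite-well eigenfunctions ψ_n = √(2/w) sin(nπx/w) vanish at both walls, giving E_n = n²π²ℏ²/(2mw²).
E_2 = 2² × π² / (2 × 1 × 0.839²) = 28.04.

E = 28.0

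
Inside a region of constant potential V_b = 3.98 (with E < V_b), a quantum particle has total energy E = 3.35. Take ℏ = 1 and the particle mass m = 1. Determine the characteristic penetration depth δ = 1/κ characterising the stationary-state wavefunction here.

δ = 0.891

Since E < V_b the TISE in this region is ψ'' = κ²ψ with κ = √(2m(V_b − E))/ℏ.
κ = √(2 × 1 × 0.63) = 1.122. The penetration depth is δ = 1/κ = 0.891.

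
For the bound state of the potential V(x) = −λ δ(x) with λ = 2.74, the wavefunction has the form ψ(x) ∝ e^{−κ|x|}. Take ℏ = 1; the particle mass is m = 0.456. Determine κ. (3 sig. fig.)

κ = 1.25

Integrate −(ℏ²/2m)ψ'' − λδ(x)ψ = Eψ from −ε to +ε: the ψ'' term gives ψ'(0⁺) − ψ'(0⁻) and the δ term gives −(2mλ/ℏ²)ψ(0).
With ψ ∝ e^{−κ|x|} this yields −2κ = −2mλ/ℏ², so κ = mλ/ℏ² = 1.249.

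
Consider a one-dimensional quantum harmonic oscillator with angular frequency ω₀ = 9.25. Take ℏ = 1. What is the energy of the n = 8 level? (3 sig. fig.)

The oscillator eigenvalues are E_n = ℏω₀(n + ½), so E_8 = 9.25 × 8.5 = 78.63.

E = 78.6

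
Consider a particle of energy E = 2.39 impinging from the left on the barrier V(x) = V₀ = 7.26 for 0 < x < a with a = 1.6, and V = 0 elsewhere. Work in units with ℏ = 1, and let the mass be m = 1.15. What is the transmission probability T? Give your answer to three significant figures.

T = 0.0000789

Since E < V₀ the interior solution is evanescent with decay constant κ = √(2m(V₀ − E))/ℏ = 3.347.
κa = 5.355, sinh(κa) = 105.8.
The exact tunnelling result is T⁻¹ = 1 + V₀² sinh²(κa) / [4E(V₀ − E)] = 12680, so T = 0.0000789.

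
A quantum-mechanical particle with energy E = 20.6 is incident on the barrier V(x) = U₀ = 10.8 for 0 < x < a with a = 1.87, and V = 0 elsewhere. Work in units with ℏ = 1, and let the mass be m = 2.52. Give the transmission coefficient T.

E > U₀: inside the barrier k₂ = √(2m(E − U₀))/ℏ = 7.028, k₂a = 13.14.
T = [1 + U₀² sin²(k₂a) / (4E(E − U₀))]⁻¹ = 1/1.043 = 0.959.

T = 0.959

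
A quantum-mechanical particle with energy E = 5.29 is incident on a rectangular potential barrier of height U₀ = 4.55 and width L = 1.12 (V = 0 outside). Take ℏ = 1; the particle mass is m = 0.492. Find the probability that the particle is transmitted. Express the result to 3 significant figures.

Above the barrier the interior wavenumber is k₂ = √(2m(E − U₀))/ℏ = 0.8533, giving phase k₂L = 0.9557.
Matching at both interfaces gives T⁻¹ = 1 + U₀² sin²(k₂L) / [4E(E − U₀)] = 1.882, hence T = 0.531.

T = 0.531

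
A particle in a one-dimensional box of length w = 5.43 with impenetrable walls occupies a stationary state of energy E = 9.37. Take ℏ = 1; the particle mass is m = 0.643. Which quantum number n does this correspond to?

n = 6

For an infinite well E_n = n²π²ℏ²/(2mw²), so n = (w/πℏ)√(2mE).
n = (5.43/π) × √(2 × 0.643 × 9.37) = 6.000 → n = 6.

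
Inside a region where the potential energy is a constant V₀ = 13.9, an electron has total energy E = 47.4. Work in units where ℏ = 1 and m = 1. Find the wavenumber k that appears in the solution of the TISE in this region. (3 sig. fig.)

k = 8.19

With E > V₀ the solution is oscillatory, ψ ∝ e^{±ikx} with k = √(2m(E − V₀))/ℏ.
k = √(2 × 1 × 33.5) = 8.185.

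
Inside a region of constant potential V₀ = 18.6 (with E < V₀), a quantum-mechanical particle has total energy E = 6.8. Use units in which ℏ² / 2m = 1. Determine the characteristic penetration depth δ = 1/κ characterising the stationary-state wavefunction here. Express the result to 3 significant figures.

δ = 0.291

Since E < V₀ the TISE in this region is ψ'' = κ²ψ with κ = √(2m(V₀ − E))/ℏ.
κ = √(2 × 0.5 × 11.8) = 3.435. The penetration depth is δ = 1/κ = 0.291.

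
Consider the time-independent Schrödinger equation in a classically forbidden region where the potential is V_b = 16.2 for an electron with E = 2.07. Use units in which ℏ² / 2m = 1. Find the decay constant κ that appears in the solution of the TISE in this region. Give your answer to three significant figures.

Since E < V_b the TISE in this region is ψ'' = κ²ψ with κ = √(2m(V_b − E))/ℏ.
κ = √(2 × 0.5 × 14.13) = 3.759.

κ = 3.76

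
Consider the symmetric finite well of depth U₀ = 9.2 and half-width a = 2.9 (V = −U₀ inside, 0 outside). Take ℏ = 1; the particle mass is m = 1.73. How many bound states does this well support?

The dimensionless depth is z₀ = a√(2mU₀)/ℏ = 2.9 × √(31.83) = 16.36.
A new bound state (alternating even/odd) appears each time z₀ passes a multiple of π/2, so N = ⌊2z₀/π⌋ + 1 = ⌊10.42⌋ + 1 = 11.

N = 11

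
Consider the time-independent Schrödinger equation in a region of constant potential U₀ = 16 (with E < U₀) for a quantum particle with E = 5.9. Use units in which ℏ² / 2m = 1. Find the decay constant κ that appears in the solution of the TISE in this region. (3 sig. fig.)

Since E < U₀ the TISE in this region is ψ'' = κ²ψ with κ = √(2m(U₀ − E))/ℏ.
κ = √(2 × 0.5 × 10.1) = 3.178.

κ = 3.18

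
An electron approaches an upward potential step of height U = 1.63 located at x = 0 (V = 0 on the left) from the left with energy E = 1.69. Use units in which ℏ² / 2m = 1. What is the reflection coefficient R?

On each side the TISE gives plane waves with k = √(2m(E − V))/ℏ: k₁ = √(2·½·1.69) = 1.300, k₂ = √(2·½·0.06) = 0.2449.
Matching ψ and ψ′ at x = 0 gives r = (k₁ − k₂)/(k₁ + k₂), so R = r² = 0.4664 and T = 1 − R = 0.5336.

R = 0.466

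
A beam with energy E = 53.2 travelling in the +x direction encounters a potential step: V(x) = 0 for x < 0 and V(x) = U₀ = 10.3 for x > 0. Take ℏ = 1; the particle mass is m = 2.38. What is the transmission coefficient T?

T = 0.997

The wavenumbers are k₁ = √(2mE)/ℏ = 15.91 on the left and k₂ = √(2m(E − U₀))/ℏ = 14.29 on the right.
Matching ψ and ψ′ at x = 0 gives r = (k₁ − k₂)/(k₁ + k₂), so R = r² = 0.002889 and T = 1 − R = 0.9971.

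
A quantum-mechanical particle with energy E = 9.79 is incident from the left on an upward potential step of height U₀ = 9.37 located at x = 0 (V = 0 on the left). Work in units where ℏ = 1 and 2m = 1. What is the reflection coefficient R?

The wavenumbers are k₁ = √(2mE)/ℏ = 3.129 on the left and k₂ = √(2m(E − U₀))/ℏ = 0.6481 on the right.
Continuity of ψ and ψ′ at the step yields the reflection amplitude r = (k₁ − k₂)/(k₁ + k₂) = 0.6568; thus R = |r|² = 0.4314, T = 0.5686.

R = 0.431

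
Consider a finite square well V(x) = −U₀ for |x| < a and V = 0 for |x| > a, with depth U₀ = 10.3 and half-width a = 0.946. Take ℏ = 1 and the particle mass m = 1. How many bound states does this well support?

N = 3

The dimensionless depth is z₀ = a√(2mU₀)/ℏ = 0.946 × √(20.60) = 4.294.
The even/odd transcendental equations gain one root per π/2 in z₀, giving N = 1 + ⌊2z₀/π⌋ = 1 + ⌊2.733⌋ = 3.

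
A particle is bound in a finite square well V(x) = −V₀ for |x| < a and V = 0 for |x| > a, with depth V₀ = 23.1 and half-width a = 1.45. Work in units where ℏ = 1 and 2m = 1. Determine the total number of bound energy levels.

The dimensionless depth is z₀ = a√(2mV₀)/ℏ = 1.45 × √(23.10) = 6.969.
A new bound state (alternating even/odd) appears each time z₀ passes a multiple of π/2, so N = ⌊2z₀/π⌋ + 1 = ⌊4.437⌋ + 1 = 5.

N = 5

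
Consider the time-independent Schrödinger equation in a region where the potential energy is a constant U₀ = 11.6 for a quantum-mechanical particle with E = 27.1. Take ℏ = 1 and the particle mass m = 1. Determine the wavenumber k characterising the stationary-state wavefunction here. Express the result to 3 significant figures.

k = 5.57

With E > U₀ the solution is oscillatory, ψ ∝ e^{±ikx} with k = √(2m(E − U₀))/ℏ.
k = √(2 × 1 × 15.5) = 5.568.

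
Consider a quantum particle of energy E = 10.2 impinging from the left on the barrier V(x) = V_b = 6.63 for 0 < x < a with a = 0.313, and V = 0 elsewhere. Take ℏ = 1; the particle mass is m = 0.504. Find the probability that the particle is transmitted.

Above the barrier the interior wavenumber is k₂ = √(2m(E − V_b))/ℏ = 1.897, giving phase k₂a = 0.5938.
Matching at both interfaces gives T⁻¹ = 1 + V_b² sin²(k₂a) / [4E(E − V_b)] = 1.094, hence T = 0.914.

T = 0.914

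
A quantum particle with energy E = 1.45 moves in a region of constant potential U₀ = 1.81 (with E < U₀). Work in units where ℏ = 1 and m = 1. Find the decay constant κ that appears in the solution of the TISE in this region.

κ = 0.849

Since E < U₀ the TISE in this region is ψ'' = κ²ψ with κ = √(2m(U₀ − E))/ℏ.
κ = √(2 × 1 × 0.36) = 0.8485.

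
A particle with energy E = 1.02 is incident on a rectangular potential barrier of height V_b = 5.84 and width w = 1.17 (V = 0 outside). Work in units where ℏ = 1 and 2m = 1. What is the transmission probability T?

E < V_b: inside the barrier ψ ∝ e^{±κx} with κ = √(2m(V_b − E))/ℏ = 2.195.
κw = 2.569, sinh(κw) = 6.486.
Matching ψ, ψ′ at both faces gives T = [1 + V_b² sinh²(κw) / (4E(V_b − E))]⁻¹ = 1/73.96 = 0.0135.

T = 0.0135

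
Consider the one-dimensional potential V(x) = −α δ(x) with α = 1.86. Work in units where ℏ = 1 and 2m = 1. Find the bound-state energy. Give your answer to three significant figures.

E = -0.865

For x ≠ 0 the bound state is ψ ∝ e^{−κ|x|}; integrating the TISE across the delta gives the cusp condition 2κ = 2mα/ℏ², so κ = 0.9300.
Then E = −ℏ²κ²/(2m) = −mα²/(2ℏ²) = -0.8649.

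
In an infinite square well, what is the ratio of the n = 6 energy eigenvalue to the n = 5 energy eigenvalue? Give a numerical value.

Since E_n ∝ n², the ratio is (6/5)² = 1.44.

1.44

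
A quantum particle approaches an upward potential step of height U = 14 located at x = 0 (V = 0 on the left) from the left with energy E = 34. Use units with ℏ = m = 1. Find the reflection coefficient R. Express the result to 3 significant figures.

On each side the TISE gives plane waves with k = √(2m(E − V))/ℏ: k₁ = √(2·1·34) = 8.246, k₂ = √(2·1·20) = 6.325.
Continuity of ψ and ψ′ at the step yields the reflection amplitude r = (k₁ − k₂)/(k₁ + k₂) = 0.1319; thus R = |r|² = 0.01739, T = 0.9826.

R = 0.0174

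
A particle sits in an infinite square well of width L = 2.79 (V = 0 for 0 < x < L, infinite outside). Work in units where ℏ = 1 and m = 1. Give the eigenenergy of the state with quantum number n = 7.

The infinite-well eigenfunctions ψ_n = √(2/L) sin(nπx/L) vanish at both walls, giving E_n = n²π²ℏ²/(2mL²).
E_7 = 7² × π² / (2 × 1 × 2.79²) = 31.06.

E = 31.1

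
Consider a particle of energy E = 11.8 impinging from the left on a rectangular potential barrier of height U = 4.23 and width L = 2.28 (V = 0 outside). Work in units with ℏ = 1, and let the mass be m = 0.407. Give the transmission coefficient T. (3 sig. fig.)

T = 0.983

Above the barrier the interior wavenumber is k₂ = √(2m(E − U))/ℏ = 2.482, giving phase k₂L = 5.660.
Matching at both interfaces gives T⁻¹ = 1 + U² sin²(k₂L) / [4E(E − U)] = 1.017, hence T = 0.983.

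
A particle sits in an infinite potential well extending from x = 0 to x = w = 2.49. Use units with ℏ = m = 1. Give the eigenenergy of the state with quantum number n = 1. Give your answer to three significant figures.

E = 0.796

Requiring ψ(0) = ψ(w) = 0 quantises k = nπ/w, hence E_n = ℏ²k²/2m = n²π²ℏ²/(2mw²).
E_1 = 1² × π² / (2 × 1 × 2.49²) = 0.7959.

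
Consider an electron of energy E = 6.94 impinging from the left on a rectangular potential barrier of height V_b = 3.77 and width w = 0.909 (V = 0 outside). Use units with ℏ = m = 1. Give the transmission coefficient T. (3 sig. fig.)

T = 0.916

E > V_b: inside the barrier k₂ = √(2m(E − V_b))/ℏ = 2.518, k₂w = 2.289.
Matching at both interfaces gives T⁻¹ = 1 + V_b² sin²(k₂w) / [4E(E − V_b)] = 1.092, hence T = 0.916.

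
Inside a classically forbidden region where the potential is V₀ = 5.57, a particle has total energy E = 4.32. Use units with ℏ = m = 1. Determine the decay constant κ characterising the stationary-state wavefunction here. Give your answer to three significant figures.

Since E < V₀ the TISE in this region is ψ'' = κ²ψ with κ = √(2m(V₀ − E))/ℏ.
κ = √(2 × 1 × 1.25) = 1.581.

κ = 1.58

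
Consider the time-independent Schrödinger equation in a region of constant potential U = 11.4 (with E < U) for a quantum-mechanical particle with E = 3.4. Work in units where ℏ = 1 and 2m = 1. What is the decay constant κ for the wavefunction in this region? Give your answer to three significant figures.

κ = 2.83

Since E < U the TISE in this region is ψ'' = κ²ψ with κ = √(2m(U − E))/ℏ.
κ = √(2 × 0.5 × 8) = 2.828.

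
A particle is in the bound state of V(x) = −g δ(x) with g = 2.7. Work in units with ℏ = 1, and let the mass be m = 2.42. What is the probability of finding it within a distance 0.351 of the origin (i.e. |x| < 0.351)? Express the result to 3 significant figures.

The normalised bound state is ψ = √κ e^{−κ|x|} with κ = mg/ℏ² = 6.534.
P(|x| < d) = ∫_{−d}^{d} κ e^{−2κ|x|} dx = 1 − e^{−2κd} = 1 − e^{−4.587} = 0.9898.

P = 0.990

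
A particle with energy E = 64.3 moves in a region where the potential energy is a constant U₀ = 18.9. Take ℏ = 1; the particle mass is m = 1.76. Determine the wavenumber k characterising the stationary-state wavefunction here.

With E > U₀ the solution is oscillatory, ψ ∝ e^{±ikx} with k = √(2m(E − U₀))/ℏ.
k = √(2 × 1.76 × 45.4) = 12.64.

k = 12.6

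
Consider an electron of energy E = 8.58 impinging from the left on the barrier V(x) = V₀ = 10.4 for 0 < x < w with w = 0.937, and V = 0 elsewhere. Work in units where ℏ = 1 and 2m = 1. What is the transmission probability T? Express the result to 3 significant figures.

E < V₀: inside the barrier ψ ∝ e^{±κx} with κ = √(2m(V₀ − E))/ℏ = 1.349.
κw = 1.264, sinh(κw) = 1.629.
The exact tunnelling result is T⁻¹ = 1 + V₀² sinh²(κw) / [4E(V₀ − E)] = 5.593, so T = 0.179.

T = 0.179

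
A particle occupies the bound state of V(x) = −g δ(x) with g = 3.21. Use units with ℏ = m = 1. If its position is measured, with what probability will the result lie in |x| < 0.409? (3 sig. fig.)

P = 0.928

The normalised bound state is ψ = √κ e^{−κ|x|} with κ = mg/ℏ² = 3.210.
P(|x| < d) = ∫_{−d}^{d} κ e^{−2κ|x|} dx = 1 − e^{−2κd} = 1 − e^{−2.626} = 0.9276.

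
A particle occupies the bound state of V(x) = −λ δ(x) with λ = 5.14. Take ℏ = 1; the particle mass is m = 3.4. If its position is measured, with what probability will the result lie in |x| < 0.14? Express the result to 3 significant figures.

P = 0.993

The normalised bound state is ψ = √κ e^{−κ|x|} with κ = mλ/ℏ² = 17.48.
P(|x| < d) = ∫_{−d}^{d} κ e^{−2κ|x|} dx = 1 − e^{−2κd} = 1 − e^{−4.893} = 0.9925.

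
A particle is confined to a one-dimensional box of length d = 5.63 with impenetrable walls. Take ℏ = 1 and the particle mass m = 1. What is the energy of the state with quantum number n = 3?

Requiring ψ(0) = ψ(d) = 0 quantises k = nπ/d, hence E_n = ℏ²k²/2m = n²π²ℏ²/(2md²).
E_3 = 3² × π² / (2 × 1 × 5.63²) = 1.401.

E = 1.40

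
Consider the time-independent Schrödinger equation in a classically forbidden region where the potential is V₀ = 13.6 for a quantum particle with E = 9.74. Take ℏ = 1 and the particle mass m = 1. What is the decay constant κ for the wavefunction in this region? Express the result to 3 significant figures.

Since E < V₀ the TISE in this region is ψ'' = κ²ψ with κ = √(2m(V₀ − E))/ℏ.
κ = √(2 × 1 × 3.86) = 2.778.

κ = 2.78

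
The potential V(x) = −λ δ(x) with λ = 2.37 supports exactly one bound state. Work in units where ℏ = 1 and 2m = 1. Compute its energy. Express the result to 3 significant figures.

E = -1.40

The bound state is ψ(x) = √κ e^{−κ|x|}. The derivative jump ψ'(0⁺) − ψ'(0⁻) = −(2mλ/ℏ²)ψ(0) fixes κ = mλ/ℏ² = 1.185.
Then E = −ℏ²κ²/(2m) = −mλ²/(2ℏ²) = -1.404.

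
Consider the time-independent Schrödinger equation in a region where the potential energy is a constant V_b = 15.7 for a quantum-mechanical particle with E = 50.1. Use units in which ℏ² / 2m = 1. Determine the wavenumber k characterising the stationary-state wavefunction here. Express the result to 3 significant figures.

With E > V_b the solution is oscillatory, ψ ∝ e^{±ikx} with k = √(2m(E − V_b))/ℏ.
k = √(2 × 0.5 × 34.4) = 5.865.

k = 5.87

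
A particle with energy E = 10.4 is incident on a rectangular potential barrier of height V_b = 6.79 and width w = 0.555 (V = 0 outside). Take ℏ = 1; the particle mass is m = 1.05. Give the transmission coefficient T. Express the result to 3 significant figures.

Above the barrier the interior wavenumber is k₂ = √(2m(E − V_b))/ℏ = 2.753, giving phase k₂w = 1.528.
Matching at both interfaces gives T⁻¹ = 1 + V_b² sin²(k₂w) / [4E(E − V_b)] = 1.306, hence T = 0.765.

T = 0.765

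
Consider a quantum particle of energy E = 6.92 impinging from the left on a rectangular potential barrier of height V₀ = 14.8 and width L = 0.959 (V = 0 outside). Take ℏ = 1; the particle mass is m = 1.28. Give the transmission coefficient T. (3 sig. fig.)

T = 0.000722

Since E < V₀ the interior solution is evanescent with decay constant κ = √(2m(V₀ − E))/ℏ = 4.491.
κL = 4.307, sinh(κL) = 37.11.
Matching ψ, ψ′ at both faces gives T = [1 + V₀² sinh²(κL) / (4E(V₀ − E))]⁻¹ = 1/1384 = 0.000722.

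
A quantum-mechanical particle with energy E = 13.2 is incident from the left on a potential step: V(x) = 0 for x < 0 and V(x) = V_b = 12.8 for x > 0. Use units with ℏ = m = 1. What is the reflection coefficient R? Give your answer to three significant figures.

R = 0.495

The wavenumbers are k₁ = √(2mE)/ℏ = 5.138 on the left and k₂ = √(2m(E − V_b))/ℏ = 0.8944 on the right.
Continuity of ψ and ψ′ at the step yields the reflection amplitude r = (k₁ − k₂)/(k₁ + k₂) = 0.7035; thus R = |r|² = 0.4949, T = 0.5051.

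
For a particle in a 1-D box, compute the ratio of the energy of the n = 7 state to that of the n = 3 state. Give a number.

Since E_n ∝ n², the ratio is (7/3)² = 5.44444.

5.44444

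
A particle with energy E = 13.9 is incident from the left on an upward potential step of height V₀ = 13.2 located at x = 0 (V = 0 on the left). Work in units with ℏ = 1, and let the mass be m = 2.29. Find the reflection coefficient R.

R = 0.401

On each side the TISE gives plane waves with k = √(2m(E − V))/ℏ: k₁ = √(2·2.29·13.9) = 7.979, k₂ = √(2·2.29·0.7) = 1.791.
Matching ψ and ψ′ at x = 0 gives r = (k₁ − k₂)/(k₁ + k₂), so R = r² = 0.4012 and T = 1 − R = 0.5988.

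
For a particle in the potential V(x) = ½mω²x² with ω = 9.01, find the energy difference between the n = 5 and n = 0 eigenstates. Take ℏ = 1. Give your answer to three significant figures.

E_n = ℏω(n + ½), so ΔE = (5 − 0) ℏω = 5 × 9.01 = 45.05.

ΔE = 45.1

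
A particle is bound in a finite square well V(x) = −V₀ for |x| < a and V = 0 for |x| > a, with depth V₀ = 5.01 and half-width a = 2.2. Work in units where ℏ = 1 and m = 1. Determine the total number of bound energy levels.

Define the well-strength parameter z₀ = (a/ℏ)√(2mV₀) = 2.2 × √(2·1·5.01) = 6.964.
The even/odd transcendental equations gain one root per π/2 in z₀, giving N = 1 + ⌊2z₀/π⌋ = 1 + ⌊4.433⌋ = 5.

N = 5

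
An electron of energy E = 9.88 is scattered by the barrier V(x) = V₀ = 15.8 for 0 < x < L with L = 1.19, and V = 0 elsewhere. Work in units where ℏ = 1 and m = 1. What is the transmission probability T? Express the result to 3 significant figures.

E < V₀: inside the barrier ψ ∝ e^{±κx} with κ = √(2m(V₀ − E))/ℏ = 3.441.
κL = 4.095, sinh(κL) = 30.00.
Matching ψ, ψ′ at both faces gives T = [1 + V₀² sinh²(κL) / (4E(V₀ − E))]⁻¹ = 1/961.5 = 0.00104.

T = 0.00104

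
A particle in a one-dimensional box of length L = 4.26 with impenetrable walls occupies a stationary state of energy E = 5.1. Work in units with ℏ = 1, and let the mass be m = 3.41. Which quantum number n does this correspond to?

For an infinite well E_n = n²π²ℏ²/(2mL²), so n = (L/πℏ)√(2mE).
n = (4.26/π) × √(2 × 3.41 × 5.1) = 7.997 → n = 8.

n = 8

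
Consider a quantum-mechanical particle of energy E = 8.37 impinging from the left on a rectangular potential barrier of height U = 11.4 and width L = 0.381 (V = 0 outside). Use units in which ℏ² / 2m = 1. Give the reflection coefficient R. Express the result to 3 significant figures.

R = 0.394

E < U: inside the barrier ψ ∝ e^{±κx} with κ = √(2m(U − E))/ℏ = 1.741.
κL = 0.6632, sinh(κL) = 0.7129.
Matching ψ, ψ′ at both faces gives T = [1 + U² sinh²(κL) / (4E(U − E))]⁻¹ = 1/1.651 = 0.606.
R = 1 − T = 0.394.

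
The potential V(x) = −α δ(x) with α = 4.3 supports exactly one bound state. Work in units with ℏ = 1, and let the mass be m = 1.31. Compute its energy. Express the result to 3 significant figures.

E = -12.1

The bound state is ψ(x) = √κ e^{−κ|x|}. The derivative jump ψ'(0⁺) − ψ'(0⁻) = −(2mα/ℏ²)ψ(0) fixes κ = mα/ℏ² = 5.633.
Then E = −ℏ²κ²/(2m) = −mα²/(2ℏ²) = -12.11.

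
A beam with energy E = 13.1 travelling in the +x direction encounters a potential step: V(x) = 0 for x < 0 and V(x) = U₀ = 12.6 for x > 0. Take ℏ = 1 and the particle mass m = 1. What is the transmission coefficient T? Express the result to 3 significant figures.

T = 0.547

The wavenumbers are k₁ = √(2mE)/ℏ = 5.119 on the left and k₂ = √(2m(E − U₀))/ℏ = 1.000 on the right.
Matching ψ and ψ′ at x = 0 gives r = (k₁ − k₂)/(k₁ + k₂), so R = r² = 0.4531 and T = 1 − R = 0.5469.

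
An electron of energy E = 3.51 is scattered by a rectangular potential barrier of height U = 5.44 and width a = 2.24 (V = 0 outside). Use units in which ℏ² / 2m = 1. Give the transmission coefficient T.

E < U: inside the barrier ψ ∝ e^{±κx} with κ = √(2m(U − E))/ℏ = 1.389.
κa = 3.112, sinh(κa) = 11.21.
The exact tunnelling result is T⁻¹ = 1 + U² sinh²(κa) / [4E(U − E)] = 138.2, so T = 0.00723.

T = 0.00723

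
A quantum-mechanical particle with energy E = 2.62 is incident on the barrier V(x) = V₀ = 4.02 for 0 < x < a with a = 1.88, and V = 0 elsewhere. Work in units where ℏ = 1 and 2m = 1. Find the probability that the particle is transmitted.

T = 0.0417

Since E < V₀ the interior solution is evanescent with decay constant κ = √(2m(V₀ − E))/ℏ = 1.183.
κa = 2.224, sinh(κa) = 4.570.
The exact tunnelling result is T⁻¹ = 1 + V₀² sinh²(κa) / [4E(V₀ − E)] = 24.00, so T = 0.0417.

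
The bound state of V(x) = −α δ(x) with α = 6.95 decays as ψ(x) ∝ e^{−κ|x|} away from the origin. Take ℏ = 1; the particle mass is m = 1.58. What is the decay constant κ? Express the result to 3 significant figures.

Integrate −(ℏ²/2m)ψ'' − αδ(x)ψ = Eψ from −ε to +ε: the ψ'' term gives ψ'(0⁺) − ψ'(0⁻) and the δ term gives −(2mα/ℏ²)ψ(0).
With ψ ∝ e^{−κ|x|} this yields −2κ = −2mα/ℏ², so κ = mα/ℏ² = 10.98.

κ = 11.0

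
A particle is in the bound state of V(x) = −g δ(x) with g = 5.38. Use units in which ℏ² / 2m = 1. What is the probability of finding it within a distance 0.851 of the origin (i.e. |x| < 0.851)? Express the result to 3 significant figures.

P = 0.990

The normalised bound state is ψ = √κ e^{−κ|x|} with κ = mg/ℏ² = 2.690.
P(|x| < d) = ∫_{−d}^{d} κ e^{−2κ|x|} dx = 1 − e^{−2κd} = 1 − e^{−4.578} = 0.9897.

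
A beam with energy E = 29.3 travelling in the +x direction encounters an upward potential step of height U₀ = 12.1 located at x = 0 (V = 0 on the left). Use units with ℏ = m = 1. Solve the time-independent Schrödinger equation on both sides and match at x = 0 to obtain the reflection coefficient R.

R = 0.0175

The wavenumbers are k₁ = √(2mE)/ℏ = 7.655 on the left and k₂ = √(2m(E − U₀))/ℏ = 5.865 on the right.
Continuity of ψ and ψ′ at the step yields the reflection amplitude r = (k₁ − k₂)/(k₁ + k₂) = 0.1324; thus R = |r|² = 0.01753, T = 0.9825.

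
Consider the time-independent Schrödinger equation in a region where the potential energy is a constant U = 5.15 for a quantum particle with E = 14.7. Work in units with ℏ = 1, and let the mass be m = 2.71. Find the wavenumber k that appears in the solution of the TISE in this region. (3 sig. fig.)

With E > U the solution is oscillatory, ψ ∝ e^{±ikx} with k = √(2m(E − U))/ℏ.
k = √(2 × 2.71 × 9.55) = 7.195.

k = 7.19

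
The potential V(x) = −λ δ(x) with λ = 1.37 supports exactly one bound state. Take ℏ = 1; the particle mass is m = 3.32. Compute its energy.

The bound state is ψ(x) = √κ e^{−κ|x|}. The derivative jump ψ'(0⁺) − ψ'(0⁻) = −(2mλ/ℏ²)ψ(0) fixes κ = mλ/ℏ² = 4.548.
Then E = −ℏ²κ²/(2m) = −mλ²/(2ℏ²) = -3.116.

E = -3.12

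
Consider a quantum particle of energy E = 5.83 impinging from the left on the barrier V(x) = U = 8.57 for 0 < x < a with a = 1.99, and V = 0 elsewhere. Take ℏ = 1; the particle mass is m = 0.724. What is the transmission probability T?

T = 0.00125

E < U: inside the barrier ψ ∝ e^{±κx} with κ = √(2m(U − E))/ℏ = 1.992.
κa = 3.964, sinh(κa) = 26.32.
Matching ψ, ψ′ at both faces gives T = [1 + U² sinh²(κa) / (4E(U − E))]⁻¹ = 1/797.2 = 0.00125.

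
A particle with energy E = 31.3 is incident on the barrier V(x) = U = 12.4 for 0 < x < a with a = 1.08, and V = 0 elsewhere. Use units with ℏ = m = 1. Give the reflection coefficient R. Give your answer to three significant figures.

R = 0.00787

E > U: inside the barrier k₂ = √(2m(E − U))/ℏ = 6.148, k₂a = 6.640.
T = [1 + U² sin²(k₂a) / (4E(E − U))]⁻¹ = 1/1.008 = 0.992.
R = 1 − T = 0.00787.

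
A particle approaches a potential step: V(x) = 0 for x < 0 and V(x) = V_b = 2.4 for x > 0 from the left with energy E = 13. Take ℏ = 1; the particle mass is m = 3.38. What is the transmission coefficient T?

T = 0.997

The wavenumbers are k₁ = √(2mE)/ℏ = 9.374 on the left and k₂ = √(2m(E − V_b))/ℏ = 8.465 on the right.
Matching ψ and ψ′ at x = 0 gives r = (k₁ − k₂)/(k₁ + k₂), so R = r² = 0.002599 and T = 1 − R = 0.9974.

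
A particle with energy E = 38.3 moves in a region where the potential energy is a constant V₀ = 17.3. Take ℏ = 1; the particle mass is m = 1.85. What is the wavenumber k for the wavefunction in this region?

With E > V₀ the solution is oscillatory, ψ ∝ e^{±ikx} with k = √(2m(E − V₀))/ℏ.
k = √(2 × 1.85 × 21) = 8.815.

k = 8.81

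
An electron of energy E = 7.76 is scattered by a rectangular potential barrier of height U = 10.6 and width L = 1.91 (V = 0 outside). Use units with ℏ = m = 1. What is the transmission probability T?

E < U: inside the barrier ψ ∝ e^{±κx} with κ = √(2m(U − E))/ℏ = 2.383.
κL = 4.552, sinh(κL) = 47.41.
The exact tunnelling result is T⁻¹ = 1 + U² sinh²(κL) / [4E(U − E)] = 2866, so T = 0.000349.

T = 0.000349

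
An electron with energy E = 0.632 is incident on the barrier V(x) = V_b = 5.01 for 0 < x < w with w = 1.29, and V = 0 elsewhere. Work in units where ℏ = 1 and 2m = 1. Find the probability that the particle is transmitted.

T = 0.00799

E < V_b: inside the barrier ψ ∝ e^{±κx} with κ = √(2m(V_b − E))/ℏ = 2.092.
κw = 2.699, sinh(κw) = 7.400.
Matching ψ, ψ′ at both faces gives T = [1 + V_b² sinh²(κw) / (4E(V_b − E))]⁻¹ = 1/125.2 = 0.00799.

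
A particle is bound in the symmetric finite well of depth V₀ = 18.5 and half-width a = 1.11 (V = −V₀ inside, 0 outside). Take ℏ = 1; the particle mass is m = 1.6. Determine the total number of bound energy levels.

The dimensionless depth is z₀ = a√(2mV₀)/ℏ = 1.11 × √(59.20) = 8.541.
The even/odd transcendental equations gain one root per π/2 in z₀, giving N = 1 + ⌊2z₀/π⌋ = 1 + ⌊5.437⌋ = 6.

N = 6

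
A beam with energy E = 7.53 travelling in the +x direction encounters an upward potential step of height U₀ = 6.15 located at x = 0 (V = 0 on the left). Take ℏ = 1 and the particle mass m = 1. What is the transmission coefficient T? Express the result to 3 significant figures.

On each side the TISE gives plane waves with k = √(2m(E − V))/ℏ: k₁ = √(2·1·7.53) = 3.881, k₂ = √(2·1·1.38) = 1.661.
Matching ψ and ψ′ at x = 0 gives r = (k₁ − k₂)/(k₁ + k₂), so R = r² = 0.1604 and T = 1 − R = 0.8396.

T = 0.840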